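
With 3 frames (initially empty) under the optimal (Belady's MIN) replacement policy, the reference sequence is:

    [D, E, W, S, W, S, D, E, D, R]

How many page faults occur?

D: fault, frames (D)
E: fault, frames (D E)
W: fault, frames (D E W)
S: fault, evict E, frames (D W S)
W: hit
S: hit
D: hit
E: fault, evict S, frames (D W E)
D: hit
R: fault, evict E, frames (D W R)
Page faults: 6.

6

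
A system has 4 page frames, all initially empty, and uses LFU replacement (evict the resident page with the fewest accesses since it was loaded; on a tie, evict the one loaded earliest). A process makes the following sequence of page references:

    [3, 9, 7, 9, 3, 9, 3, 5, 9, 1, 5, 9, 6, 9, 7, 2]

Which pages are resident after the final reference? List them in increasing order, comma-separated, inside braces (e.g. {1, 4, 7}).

3 -> fault, frames {3}
9 -> fault, frames {3,9}
7 -> fault, frames {3,9,7}
9 -> hit
3 -> hit
9 -> hit
3 -> hit
5 -> fault, frames {3,9,7,5}
9 -> hit
1 -> fault, evict 7, frames {3,9,5,1}
5 -> hit
9 -> hit
6 -> fault, evict 1, frames {3,9,5,6}
9 -> hit
7 -> fault, evict 6, frames {3,9,5,7}
2 -> fault, evict 7, frames {3,9,5,2}

{2, 3, 5, 9}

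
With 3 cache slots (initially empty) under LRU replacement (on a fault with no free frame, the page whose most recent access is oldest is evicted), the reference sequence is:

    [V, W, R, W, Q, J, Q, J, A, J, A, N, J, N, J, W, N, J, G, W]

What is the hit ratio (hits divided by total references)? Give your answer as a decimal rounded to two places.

0.50

V -> fault, frames [V]
W -> fault, frames [V, W]
R -> fault, frames [V, W, R]
W -> hit
Q -> fault, evict V, frames [R, W, Q]
J -> fault, evict R, frames [W, Q, J]
Q -> hit
J -> hit
A -> fault, evict W, frames [Q, J, A]
J -> hit
A -> hit
N -> fault, evict Q, frames [J, A, N]
J -> hit
N -> hit
J -> hit
W -> fault, evict A, frames [N, J, W]
N -> hit
J -> hit
G -> fault, evict W, frames [N, J, G]
W -> fault, evict N, frames [J, G, W]
Hits: 10 of 20 references → 10/20 = 0.5000.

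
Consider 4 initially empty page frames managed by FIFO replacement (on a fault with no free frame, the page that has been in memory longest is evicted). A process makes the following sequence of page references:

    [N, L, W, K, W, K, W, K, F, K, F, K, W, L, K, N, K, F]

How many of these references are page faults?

6

N -> fault, frames {N}
L -> fault, frames {N,L}
W -> fault, frames {N,L,W}
K -> fault, frames {N,L,W,K}
W -> hit
K -> hit
W -> hit
K -> hit
F -> fault, evict N, frames {L,W,K,F}
K -> hit
F -> hit
K -> hit
W -> hit
L -> hit
K -> hit
N -> fault, evict L, frames {W,K,F,N}
K -> hit
F -> hit
Page faults: 6.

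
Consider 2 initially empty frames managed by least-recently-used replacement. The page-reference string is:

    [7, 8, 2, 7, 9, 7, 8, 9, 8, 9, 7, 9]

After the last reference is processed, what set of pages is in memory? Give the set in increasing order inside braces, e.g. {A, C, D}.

7: miss, frames (7)
8: miss, frames (7 8)
2: miss, evict 7, frames (8 2)
7: miss, evict 8, frames (2 7)
9: miss, evict 2, frames (7 9)
7: hit
8: miss, evict 9, frames (7 8)
9: miss, evict 7, frames (8 9)
8: hit
9: hit
7: miss, evict 8, frames (9 7)
9: hit

{7, 9}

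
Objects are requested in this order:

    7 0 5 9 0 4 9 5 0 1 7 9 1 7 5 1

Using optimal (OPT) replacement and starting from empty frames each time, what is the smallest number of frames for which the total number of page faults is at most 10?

3

f=1: 16 faults
f=2: 11 faults
f=3: 9 faults
f=4: 7 faults
f=5: 6 faults
f=6: 6 faults
Smallest f with faults ≤ 10 is 3.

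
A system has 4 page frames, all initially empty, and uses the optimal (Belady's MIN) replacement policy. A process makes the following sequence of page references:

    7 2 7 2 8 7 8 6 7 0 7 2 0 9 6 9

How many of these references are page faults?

7: fault, frames {7}
2: fault, frames {7,2}
7: hit
2: hit
8: fault, frames {7,2,8}
7: hit
8: hit
6: fault, frames {7,2,8,6}
7: hit
0: fault, evict 8, frames {7,2,6,0}
7: hit
2: hit
0: hit
9: fault, evict 0, frames {7,2,6,9}
6: hit
9: hit
Page faults: 6.

6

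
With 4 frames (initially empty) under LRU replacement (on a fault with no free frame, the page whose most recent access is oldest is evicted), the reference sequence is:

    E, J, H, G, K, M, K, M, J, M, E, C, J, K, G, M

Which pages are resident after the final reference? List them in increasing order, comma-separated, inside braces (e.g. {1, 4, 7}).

{G, J, K, M}

E -> fault, frames [E]
J -> fault, frames [E, J]
H -> fault, frames [E, J, H]
G -> fault, frames [E, J, H, G]
K -> fault, evict E, frames [J, H, G, K]
M -> fault, evict J, frames [H, G, K, M]
K -> hit
M -> hit
J -> fault, evict H, frames [G, K, M, J]
M -> hit
E -> fault, evict G, frames [K, J, M, E]
C -> fault, evict K, frames [J, M, E, C]
J -> hit
K -> fault, evict M, frames [E, C, J, K]
G -> fault, evict E, frames [C, J, K, G]
M -> fault, evict C, frames [J, K, G, M]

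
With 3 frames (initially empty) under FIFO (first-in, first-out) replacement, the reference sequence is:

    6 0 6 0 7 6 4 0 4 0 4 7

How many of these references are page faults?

4

6: fault, frames {6}
0: fault, frames {6,0}
6: hit
0: hit
7: fault, frames {6,0,7}
6: hit
4: fault, evict 6, frames {0,7,4}
0: hit
4: hit
0: hit
4: hit
7: hit
Page faults: 4.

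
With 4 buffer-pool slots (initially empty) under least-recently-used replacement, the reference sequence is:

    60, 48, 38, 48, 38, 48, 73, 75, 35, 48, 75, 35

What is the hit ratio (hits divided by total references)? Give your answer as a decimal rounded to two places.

0.50

60 → fault, frames [60]
48 → fault, frames [60, 48]
38 → fault, frames [60, 48, 38]
48 → hit
38 → hit
48 → hit
73 → fault, frames [60, 38, 48, 73]
75 → fault, evict 60, frames [38, 48, 73, 75]
35 → fault, evict 38, frames [48, 73, 75, 35]
48 → hit
75 → hit
35 → hit
Hits: 6 of 12 references → 6/12 = 0.5000.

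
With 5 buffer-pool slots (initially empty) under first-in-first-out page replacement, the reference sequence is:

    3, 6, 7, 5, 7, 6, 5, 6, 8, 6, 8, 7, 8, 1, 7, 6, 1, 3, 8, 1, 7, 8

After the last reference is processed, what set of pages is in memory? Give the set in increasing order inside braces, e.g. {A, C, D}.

3 -> miss, frames (3)
6 -> miss, frames (3 6)
7 -> miss, frames (3 6 7)
5 -> miss, frames (3 6 7 5)
7 -> hit
6 -> hit
5 -> hit
6 -> hit
8 -> miss, frames (3 6 7 5 8)
6 -> hit
8 -> hit
7 -> hit
8 -> hit
1 -> miss, evict 3, frames (6 7 5 8 1)
7 -> hit
6 -> hit
1 -> hit
3 -> miss, evict 6, frames (7 5 8 1 3)
8 -> hit
1 -> hit
7 -> hit
8 -> hit

{1, 3, 5, 7, 8}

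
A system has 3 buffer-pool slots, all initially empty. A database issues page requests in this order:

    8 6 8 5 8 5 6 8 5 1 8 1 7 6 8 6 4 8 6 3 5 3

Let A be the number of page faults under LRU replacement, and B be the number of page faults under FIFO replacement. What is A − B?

Under LRU: F F . F . . . . . F . . F F F . F . . F F . → 10 faults.
Under FIFO: F F . F . . . . . F F . F F . . F F . F F . → 11 faults.
A − B = 10 − 11 = -1.

-1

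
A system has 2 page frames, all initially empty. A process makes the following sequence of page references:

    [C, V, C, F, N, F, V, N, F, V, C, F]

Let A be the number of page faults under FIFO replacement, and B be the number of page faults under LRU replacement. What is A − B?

Under FIFO: F F . F F . F . F . F . → 7 faults.
Under LRU: F F . F F . F F F F F F → 10 faults.
A − B = 7 − 10 = -3.

-3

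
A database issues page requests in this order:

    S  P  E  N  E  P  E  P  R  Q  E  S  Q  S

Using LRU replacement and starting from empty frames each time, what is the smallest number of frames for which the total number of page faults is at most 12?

f=1: 14 faults
f=2: 10 faults
f=3: 8 faults
f=4: 7 faults
f=5: 7 faults
f=6: 6 faults
Smallest f with faults ≤ 12 is 2.

2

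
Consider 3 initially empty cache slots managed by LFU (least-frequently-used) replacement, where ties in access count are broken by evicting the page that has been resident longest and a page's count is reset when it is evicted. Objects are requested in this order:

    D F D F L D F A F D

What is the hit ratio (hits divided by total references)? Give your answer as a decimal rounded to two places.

0.60

D -> miss, frames [D]
F -> miss, frames [D, F]
D -> hit
F -> hit
L -> miss, frames [D, F, L]
D -> hit
F -> hit
A -> miss, evict L, frames [D, F, A]
F -> hit
D -> hit
Hits: 6 of 10 references → 6/10 = 0.6000.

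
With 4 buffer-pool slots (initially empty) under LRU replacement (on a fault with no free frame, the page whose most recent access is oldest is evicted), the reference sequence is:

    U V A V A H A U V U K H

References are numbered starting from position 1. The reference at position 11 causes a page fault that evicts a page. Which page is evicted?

pos 1: U: miss, frames [U]
pos 2: V: miss, frames [U, V]
pos 3: A: miss, frames [U, V, A]
pos 4: V: hit
pos 5: A: hit
pos 6: H: miss, frames [U, V, A, H]
pos 7: A: hit
pos 8: U: hit
pos 9: V: hit
pos 10: U: hit
pos 11: K: miss, evict H, frames [A, V, U, K]
At position 11, page H is evicted.

H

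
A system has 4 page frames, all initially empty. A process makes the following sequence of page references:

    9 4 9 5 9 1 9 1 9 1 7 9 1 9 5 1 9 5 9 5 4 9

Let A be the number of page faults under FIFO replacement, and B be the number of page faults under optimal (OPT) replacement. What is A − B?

Under FIFO: F F . F . F . . . . F F . . . . . . . . F . → 7 faults.
Under OPT: F F . F . F . . . . F . . . . . . . . . F . → 6 faults.
A − B = 7 − 6 = 1.

1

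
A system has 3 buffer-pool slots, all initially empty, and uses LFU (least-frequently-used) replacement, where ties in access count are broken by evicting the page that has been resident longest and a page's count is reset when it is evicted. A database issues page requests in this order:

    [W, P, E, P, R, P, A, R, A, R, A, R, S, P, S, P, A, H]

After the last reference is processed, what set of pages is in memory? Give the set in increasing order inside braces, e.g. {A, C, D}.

W → miss, frames (W)
P → miss, frames (W P)
E → miss, frames (W P E)
P → hit
R → miss, evict W, frames (P E R)
P → hit
A → miss, evict E, frames (P R A)
R → hit
A → hit
R → hit
A → hit
R → hit
S → miss, evict P, frames (R A S)
P → miss, evict S, frames (R A P)
S → miss, evict P, frames (R A S)
P → miss, evict S, frames (R A P)
A → hit
H → miss, evict P, frames (R A H)

{A, H, R}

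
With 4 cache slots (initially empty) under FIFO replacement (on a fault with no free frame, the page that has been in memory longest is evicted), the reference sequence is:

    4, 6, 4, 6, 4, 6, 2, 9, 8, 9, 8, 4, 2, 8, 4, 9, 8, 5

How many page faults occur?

7

4 → miss, frames {4}
6 → miss, frames {4,6}
4 → hit
6 → hit
4 → hit
6 → hit
2 → miss, frames {4,6,2}
9 → miss, frames {4,6,2,9}
8 → miss, evict 4, frames {6,2,9,8}
9 → hit
8 → hit
4 → miss, evict 6, frames {2,9,8,4}
2 → hit
8 → hit
4 → hit
9 → hit
8 → hit
5 → miss, evict 2, frames {9,8,4,5}
Page faults: 7.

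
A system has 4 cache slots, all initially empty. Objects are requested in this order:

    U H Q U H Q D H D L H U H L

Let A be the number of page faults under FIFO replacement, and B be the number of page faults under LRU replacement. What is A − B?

Under FIFO: F F F . . . F . . F . F F . → 7 faults.
Under LRU: F F F . . . F . . F . F . . → 6 faults.
A − B = 7 − 6 = 1.

1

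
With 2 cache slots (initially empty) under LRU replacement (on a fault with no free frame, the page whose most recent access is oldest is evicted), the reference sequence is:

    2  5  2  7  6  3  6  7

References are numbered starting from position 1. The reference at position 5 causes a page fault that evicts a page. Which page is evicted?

2

pos 1: 2 → miss, frames (2)
pos 2: 5 → miss, frames (2 5)
pos 3: 2 → hit
pos 4: 7 → miss, evict 5, frames (2 7)
pos 5: 6 → miss, evict 2, frames (7 6)
At position 5, page 2 is evicted.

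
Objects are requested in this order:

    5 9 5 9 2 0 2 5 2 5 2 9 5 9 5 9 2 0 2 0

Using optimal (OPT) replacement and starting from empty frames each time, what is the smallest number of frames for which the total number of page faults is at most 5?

f=1: 20 faults
f=2: 8 faults
f=3: 6 faults
f=4: 4 faults
Smallest f with faults ≤ 5 is 4.

4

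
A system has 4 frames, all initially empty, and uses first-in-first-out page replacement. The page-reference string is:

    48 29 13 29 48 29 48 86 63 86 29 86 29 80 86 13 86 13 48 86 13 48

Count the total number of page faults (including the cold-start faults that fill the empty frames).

8

48 -> miss, frames [48]
29 -> miss, frames [48, 29]
13 -> miss, frames [48, 29, 13]
29 -> hit
48 -> hit
29 -> hit
48 -> hit
86 -> miss, frames [48, 29, 13, 86]
63 -> miss, evict 48, frames [29, 13, 86, 63]
86 -> hit
29 -> hit
86 -> hit
29 -> hit
80 -> miss, evict 29, frames [13, 86, 63, 80]
86 -> hit
13 -> hit
86 -> hit
13 -> hit
48 -> miss, evict 13, frames [86, 63, 80, 48]
86 -> hit
13 -> miss, evict 86, frames [63, 80, 48, 13]
48 -> hit
Page faults: 8.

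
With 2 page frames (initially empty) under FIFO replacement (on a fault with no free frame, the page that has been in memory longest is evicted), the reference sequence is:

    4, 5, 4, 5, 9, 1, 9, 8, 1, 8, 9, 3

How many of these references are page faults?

4 -> miss, frames {4}
5 -> miss, frames {4,5}
4 -> hit
5 -> hit
9 -> miss, evict 4, frames {5,9}
1 -> miss, evict 5, frames {9,1}
9 -> hit
8 -> miss, evict 9, frames {1,8}
1 -> hit
8 -> hit
9 -> miss, evict 1, frames {8,9}
3 -> miss, evict 8, frames {9,3}
Page faults: 7.

7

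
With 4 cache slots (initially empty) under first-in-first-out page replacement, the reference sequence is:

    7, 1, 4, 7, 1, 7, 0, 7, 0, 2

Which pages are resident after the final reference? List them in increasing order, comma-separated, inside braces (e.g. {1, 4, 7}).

{0, 1, 2, 4}

7 -> miss, frames [7]
1 -> miss, frames [7, 1]
4 -> miss, frames [7, 1, 4]
7 -> hit
1 -> hit
7 -> hit
0 -> miss, frames [7, 1, 4, 0]
7 -> hit
0 -> hit
2 -> miss, evict 7, frames [1, 4, 0, 2]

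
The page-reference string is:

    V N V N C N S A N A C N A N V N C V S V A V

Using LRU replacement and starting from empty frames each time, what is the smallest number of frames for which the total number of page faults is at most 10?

f=1: 22 faults
f=2: 14 faults
f=3: 10 faults
f=4: 8 faults
f=5: 5 faults
Smallest f with faults ≤ 10 is 3.

3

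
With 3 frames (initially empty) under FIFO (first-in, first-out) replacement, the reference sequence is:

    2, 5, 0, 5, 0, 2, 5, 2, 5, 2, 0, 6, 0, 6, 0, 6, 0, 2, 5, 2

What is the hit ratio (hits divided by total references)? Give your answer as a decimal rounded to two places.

2 -> miss, frames {2}
5 -> miss, frames {2,5}
0 -> miss, frames {2,5,0}
5 -> hit
0 -> hit
2 -> hit
5 -> hit
2 -> hit
5 -> hit
2 -> hit
0 -> hit
6 -> miss, evict 2, frames {5,0,6}
0 -> hit
6 -> hit
0 -> hit
6 -> hit
0 -> hit
2 -> miss, evict 5, frames {0,6,2}
5 -> miss, evict 0, frames {6,2,5}
2 -> hit
Hits: 14 of 20 references → 14/20 = 0.7000.

0.70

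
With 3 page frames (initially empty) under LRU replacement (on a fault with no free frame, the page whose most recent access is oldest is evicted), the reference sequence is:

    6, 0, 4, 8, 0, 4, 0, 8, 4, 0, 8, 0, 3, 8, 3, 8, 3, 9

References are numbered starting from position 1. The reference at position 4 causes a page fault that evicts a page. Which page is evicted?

6

pos 1: 6: miss, frames [6]
pos 2: 0: miss, frames [6, 0]
pos 3: 4: miss, frames [6, 0, 4]
pos 4: 8: miss, evict 6, frames [0, 4, 8]
At position 4, page 6 is evicted.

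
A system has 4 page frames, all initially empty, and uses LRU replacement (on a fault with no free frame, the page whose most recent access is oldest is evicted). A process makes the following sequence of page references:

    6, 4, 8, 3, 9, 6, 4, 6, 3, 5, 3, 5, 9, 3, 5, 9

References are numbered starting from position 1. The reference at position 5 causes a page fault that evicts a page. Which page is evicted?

pos 1: 6 -> fault, frames (6)
pos 2: 4 -> fault, frames (6 4)
pos 3: 8 -> fault, frames (6 4 8)
pos 4: 3 -> fault, frames (6 4 8 3)
pos 5: 9 -> fault, evict 6, frames (4 8 3 9)
At position 5, page 6 is evicted.

6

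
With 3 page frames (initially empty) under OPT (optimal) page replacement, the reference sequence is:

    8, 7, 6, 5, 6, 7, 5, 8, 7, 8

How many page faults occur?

8 -> miss, frames [8]
7 -> miss, frames [8, 7]
6 -> miss, frames [8, 7, 6]
5 -> miss, evict 8, frames [7, 6, 5]
6 -> hit
7 -> hit
5 -> hit
8 -> miss, evict 5, frames [7, 6, 8]
7 -> hit
8 -> hit
Page faults: 5.

5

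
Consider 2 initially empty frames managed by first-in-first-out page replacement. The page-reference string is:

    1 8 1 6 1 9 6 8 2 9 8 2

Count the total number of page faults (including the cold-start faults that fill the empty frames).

11

1 → fault, frames (1)
8 → fault, frames (1 8)
1 → hit
6 → fault, evict 1, frames (8 6)
1 → fault, evict 8, frames (6 1)
9 → fault, evict 6, frames (1 9)
6 → fault, evict 1, frames (9 6)
8 → fault, evict 9, frames (6 8)
2 → fault, evict 6, frames (8 2)
9 → fault, evict 8, frames (2 9)
8 → fault, evict 2, frames (9 8)
2 → fault, evict 9, frames (8 2)
Page faults: 11.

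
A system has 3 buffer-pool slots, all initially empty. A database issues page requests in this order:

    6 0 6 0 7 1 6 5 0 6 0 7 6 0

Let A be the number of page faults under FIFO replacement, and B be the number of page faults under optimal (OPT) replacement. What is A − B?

Under FIFO: F F . . F F F F F . . F F . → 9 faults.
Under OPT: F F . . F F . F . . . F . . → 6 faults.
A − B = 9 − 6 = 3.

3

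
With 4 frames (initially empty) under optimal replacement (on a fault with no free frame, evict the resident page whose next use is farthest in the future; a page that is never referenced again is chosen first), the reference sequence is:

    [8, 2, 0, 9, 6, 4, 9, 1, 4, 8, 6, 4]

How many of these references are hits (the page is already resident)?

8: fault, frames [8]
2: fault, frames [8, 2]
0: fault, frames [8, 2, 0]
9: fault, frames [8, 2, 0, 9]
6: fault, evict 0, frames [8, 2, 9, 6]
4: fault, evict 2, frames [8, 9, 6, 4]
9: hit
1: fault, evict 9, frames [8, 6, 4, 1]
4: hit
8: hit
6: hit
4: hit
Hits: 5.

5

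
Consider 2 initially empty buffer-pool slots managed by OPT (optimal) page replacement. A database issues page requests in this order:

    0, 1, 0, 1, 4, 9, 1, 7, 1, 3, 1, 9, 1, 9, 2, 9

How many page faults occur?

8

0 -> fault, frames {0}
1 -> fault, frames {0,1}
0 -> hit
1 -> hit
4 -> fault, evict 0, frames {1,4}
9 -> fault, evict 4, frames {1,9}
1 -> hit
7 -> fault, evict 9, frames {1,7}
1 -> hit
3 -> fault, evict 7, frames {1,3}
1 -> hit
9 -> fault, evict 3, frames {1,9}
1 -> hit
9 -> hit
2 -> fault, evict 1, frames {9,2}
9 -> hit
Page faults: 8.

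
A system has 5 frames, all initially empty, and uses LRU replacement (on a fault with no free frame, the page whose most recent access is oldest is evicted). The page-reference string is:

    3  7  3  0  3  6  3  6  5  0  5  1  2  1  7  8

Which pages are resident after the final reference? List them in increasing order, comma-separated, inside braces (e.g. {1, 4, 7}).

{1, 2, 5, 7, 8}

3 → miss, frames (3)
7 → miss, frames (3 7)
3 → hit
0 → miss, frames (7 3 0)
3 → hit
6 → miss, frames (7 0 3 6)
3 → hit
6 → hit
5 → miss, frames (7 0 3 6 5)
0 → hit
5 → hit
1 → miss, evict 7, frames (3 6 0 5 1)
2 → miss, evict 3, frames (6 0 5 1 2)
1 → hit
7 → miss, evict 6, frames (0 5 2 1 7)
8 → miss, evict 0, frames (5 2 1 7 8)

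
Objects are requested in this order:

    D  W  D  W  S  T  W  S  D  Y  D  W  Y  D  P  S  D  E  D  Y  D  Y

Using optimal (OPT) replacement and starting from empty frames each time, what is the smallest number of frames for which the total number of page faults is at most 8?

4

f=1: 22 faults
f=2: 13 faults
f=3: 9 faults
f=4: 7 faults
f=5: 7 faults
f=6: 7 faults
f=7: 7 faults
Smallest f with faults ≤ 8 is 4.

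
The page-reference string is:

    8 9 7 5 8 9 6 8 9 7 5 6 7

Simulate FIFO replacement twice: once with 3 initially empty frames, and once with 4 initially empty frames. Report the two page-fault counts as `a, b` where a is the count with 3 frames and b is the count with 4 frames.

9, 10

3 frames: F F F F F F F . . F F . . → 9 faults.
4 frames: F F F F . . F F F F F F . → 10 faults.
10 > 9: adding a frame increased faults — Belady's anomaly.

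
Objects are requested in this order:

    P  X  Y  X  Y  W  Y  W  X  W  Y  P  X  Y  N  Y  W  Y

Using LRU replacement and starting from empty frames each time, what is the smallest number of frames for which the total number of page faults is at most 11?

2

f=1: 18 faults
f=2: 11 faults
f=3: 8 faults
f=4: 6 faults
f=5: 5 faults
Smallest f with faults ≤ 11 is 2.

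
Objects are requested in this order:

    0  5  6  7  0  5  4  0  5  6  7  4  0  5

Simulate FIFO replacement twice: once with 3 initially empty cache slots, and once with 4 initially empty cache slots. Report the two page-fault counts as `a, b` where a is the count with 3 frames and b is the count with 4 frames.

3 frames: F F F F F F F . . F F . F F → 11 faults.
4 frames: F F F F . . F F F F F F F F → 12 faults.
12 > 11: adding a frame increased faults — Belady's anomaly.

11, 12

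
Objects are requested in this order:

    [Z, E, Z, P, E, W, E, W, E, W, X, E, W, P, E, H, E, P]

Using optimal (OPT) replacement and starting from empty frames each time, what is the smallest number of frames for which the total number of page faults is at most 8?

f=1: 18 faults
f=2: 9 faults
f=3: 7 faults
f=4: 6 faults
f=5: 6 faults
f=6: 6 faults
Smallest f with faults ≤ 8 is 3.

3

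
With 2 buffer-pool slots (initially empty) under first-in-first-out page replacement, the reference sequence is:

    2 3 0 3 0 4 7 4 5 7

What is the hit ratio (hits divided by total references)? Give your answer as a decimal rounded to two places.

2 → miss, frames [2]
3 → miss, frames [2, 3]
0 → miss, evict 2, frames [3, 0]
3 → hit
0 → hit
4 → miss, evict 3, frames [0, 4]
7 → miss, evict 0, frames [4, 7]
4 → hit
5 → miss, evict 4, frames [7, 5]
7 → hit
Hits: 4 of 10 references → 4/10 = 0.4000.

0.40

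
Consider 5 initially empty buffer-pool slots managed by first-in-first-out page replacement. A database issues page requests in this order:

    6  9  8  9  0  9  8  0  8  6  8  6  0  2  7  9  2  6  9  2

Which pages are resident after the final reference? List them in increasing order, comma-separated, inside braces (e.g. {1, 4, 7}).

{0, 2, 6, 7, 9}

6: miss, frames {6}
9: miss, frames {6,9}
8: miss, frames {6,9,8}
9: hit
0: miss, frames {6,9,8,0}
9: hit
8: hit
0: hit
8: hit
6: hit
8: hit
6: hit
0: hit
2: miss, frames {6,9,8,0,2}
7: miss, evict 6, frames {9,8,0,2,7}
9: hit
2: hit
6: miss, evict 9, frames {8,0,2,7,6}
9: miss, evict 8, frames {0,2,7,6,9}
2: hit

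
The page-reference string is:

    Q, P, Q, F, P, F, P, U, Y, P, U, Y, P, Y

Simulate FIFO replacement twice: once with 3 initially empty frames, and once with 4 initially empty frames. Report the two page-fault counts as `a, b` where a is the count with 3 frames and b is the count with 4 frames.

3 frames: F F . F . . . F F F . . . . → 6 faults.
4 frames: F F . F . . . F F . . . . . → 5 faults.
5 < 6: adding a frame reduced faults, as is typical.

6, 5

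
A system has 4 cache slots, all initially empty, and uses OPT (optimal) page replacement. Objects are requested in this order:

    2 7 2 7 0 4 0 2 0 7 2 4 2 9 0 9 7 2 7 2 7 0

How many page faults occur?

2 -> fault, frames [2]
7 -> fault, frames [2, 7]
2 -> hit
7 -> hit
0 -> fault, frames [2, 7, 0]
4 -> fault, frames [2, 7, 0, 4]
0 -> hit
2 -> hit
0 -> hit
7 -> hit
2 -> hit
4 -> hit
2 -> hit
9 -> fault, evict 4, frames [2, 7, 0, 9]
0 -> hit
9 -> hit
7 -> hit
2 -> hit
7 -> hit
2 -> hit
7 -> hit
0 -> hit
Page faults: 5.

5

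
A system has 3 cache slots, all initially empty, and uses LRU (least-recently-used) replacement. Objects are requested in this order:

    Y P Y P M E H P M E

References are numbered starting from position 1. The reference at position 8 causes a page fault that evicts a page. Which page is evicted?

pos 1: Y → fault, frames [Y]
pos 2: P → fault, frames [Y, P]
pos 3: Y → hit
pos 4: P → hit
pos 5: M → fault, frames [Y, P, M]
pos 6: E → fault, evict Y, frames [P, M, E]
pos 7: H → fault, evict P, frames [M, E, H]
pos 8: P → fault, evict M, frames [E, H, P]
At position 8, page M is evicted.

M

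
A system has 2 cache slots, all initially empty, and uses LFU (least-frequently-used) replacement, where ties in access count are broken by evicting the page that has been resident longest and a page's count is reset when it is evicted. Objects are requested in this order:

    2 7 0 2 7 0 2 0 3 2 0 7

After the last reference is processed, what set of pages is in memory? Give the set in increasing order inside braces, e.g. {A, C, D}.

2 → fault, frames (2)
7 → fault, frames (2 7)
0 → fault, evict 2, frames (7 0)
2 → fault, evict 7, frames (0 2)
7 → fault, evict 0, frames (2 7)
0 → fault, evict 2, frames (7 0)
2 → fault, evict 7, frames (0 2)
0 → hit
3 → fault, evict 2, frames (0 3)
2 → fault, evict 3, frames (0 2)
0 → hit
7 → fault, evict 2, frames (0 7)

{0, 7}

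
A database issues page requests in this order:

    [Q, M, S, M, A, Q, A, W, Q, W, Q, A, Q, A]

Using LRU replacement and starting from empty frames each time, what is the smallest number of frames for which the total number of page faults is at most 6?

3

f=1: 14 faults
f=2: 8 faults
f=3: 6 faults
f=4: 5 faults
f=5: 5 faults
Smallest f with faults ≤ 6 is 3.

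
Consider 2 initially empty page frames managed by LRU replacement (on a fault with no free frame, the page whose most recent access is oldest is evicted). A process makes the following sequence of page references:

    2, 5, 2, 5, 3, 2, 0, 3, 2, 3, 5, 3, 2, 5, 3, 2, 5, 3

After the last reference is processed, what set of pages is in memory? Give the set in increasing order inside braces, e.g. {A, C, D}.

{3, 5}

2: miss, frames (2)
5: miss, frames (2 5)
2: hit
5: hit
3: miss, evict 2, frames (5 3)
2: miss, evict 5, frames (3 2)
0: miss, evict 3, frames (2 0)
3: miss, evict 2, frames (0 3)
2: miss, evict 0, frames (3 2)
3: hit
5: miss, evict 2, frames (3 5)
3: hit
2: miss, evict 5, frames (3 2)
5: miss, evict 3, frames (2 5)
3: miss, evict 2, frames (5 3)
2: miss, evict 5, frames (3 2)
5: miss, evict 3, frames (2 5)
3: miss, evict 2, frames (5 3)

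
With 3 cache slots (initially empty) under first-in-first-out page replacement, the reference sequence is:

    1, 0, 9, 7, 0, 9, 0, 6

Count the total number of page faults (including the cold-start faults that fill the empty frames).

1: miss, frames [1]
0: miss, frames [1, 0]
9: miss, frames [1, 0, 9]
7: miss, evict 1, frames [0, 9, 7]
0: hit
9: hit
0: hit
6: miss, evict 0, frames [9, 7, 6]
Page faults: 5.

5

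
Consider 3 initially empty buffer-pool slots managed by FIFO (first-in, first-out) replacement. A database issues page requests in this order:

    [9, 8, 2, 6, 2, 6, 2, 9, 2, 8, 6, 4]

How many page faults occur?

9 -> miss, frames {9}
8 -> miss, frames {9,8}
2 -> miss, frames {9,8,2}
6 -> miss, evict 9, frames {8,2,6}
2 -> hit
6 -> hit
2 -> hit
9 -> miss, evict 8, frames {2,6,9}
2 -> hit
8 -> miss, evict 2, frames {6,9,8}
6 -> hit
4 -> miss, evict 6, frames {9,8,4}
Page faults: 7.

7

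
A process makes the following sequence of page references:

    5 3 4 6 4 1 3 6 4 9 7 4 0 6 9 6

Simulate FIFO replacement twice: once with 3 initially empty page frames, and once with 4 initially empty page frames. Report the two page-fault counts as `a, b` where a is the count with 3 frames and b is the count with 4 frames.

3 frames: F F F F . F F . F F F . F F F . → 12 faults.
4 frames: F F F F . F . . . F F F F F F . → 11 faults.
11 < 12: adding a frame reduced faults, as is typical.

12, 11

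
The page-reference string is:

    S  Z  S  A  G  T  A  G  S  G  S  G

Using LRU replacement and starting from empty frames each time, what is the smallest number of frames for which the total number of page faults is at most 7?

f=1: 12 faults
f=2: 8 faults
f=3: 6 faults
f=4: 5 faults
f=5: 5 faults
Smallest f with faults ≤ 7 is 3.

3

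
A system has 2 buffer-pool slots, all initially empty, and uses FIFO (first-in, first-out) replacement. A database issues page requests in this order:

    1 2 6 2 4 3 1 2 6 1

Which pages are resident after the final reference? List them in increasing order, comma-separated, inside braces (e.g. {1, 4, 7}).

{1, 6}

1 → fault, frames {1}
2 → fault, frames {1,2}
6 → fault, evict 1, frames {2,6}
2 → hit
4 → fault, evict 2, frames {6,4}
3 → fault, evict 6, frames {4,3}
1 → fault, evict 4, frames {3,1}
2 → fault, evict 3, frames {1,2}
6 → fault, evict 1, frames {2,6}
1 → fault, evict 2, frames {6,1}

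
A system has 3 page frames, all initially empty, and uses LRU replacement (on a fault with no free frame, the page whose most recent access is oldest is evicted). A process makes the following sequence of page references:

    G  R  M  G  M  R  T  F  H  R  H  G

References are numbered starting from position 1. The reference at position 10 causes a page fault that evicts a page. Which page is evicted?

pos 1: G → fault, frames [G]
pos 2: R → fault, frames [G, R]
pos 3: M → fault, frames [G, R, M]
pos 4: G → hit
pos 5: M → hit
pos 6: R → hit
pos 7: T → fault, evict G, frames [M, R, T]
pos 8: F → fault, evict M, frames [R, T, F]
pos 9: H → fault, evict R, frames [T, F, H]
pos 10: R → fault, evict T, frames [F, H, R]
At position 10, page T is evicted.

T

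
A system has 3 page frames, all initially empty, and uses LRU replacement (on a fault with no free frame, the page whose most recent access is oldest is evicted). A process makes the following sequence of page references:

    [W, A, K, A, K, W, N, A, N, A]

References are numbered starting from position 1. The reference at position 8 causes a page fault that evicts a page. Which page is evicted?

K

pos 1: W → miss, frames [W]
pos 2: A → miss, frames [W, A]
pos 3: K → miss, frames [W, A, K]
pos 4: A → hit
pos 5: K → hit
pos 6: W → hit
pos 7: N → miss, evict A, frames [K, W, N]
pos 8: A → miss, evict K, frames [W, N, A]
At position 8, page K is evicted.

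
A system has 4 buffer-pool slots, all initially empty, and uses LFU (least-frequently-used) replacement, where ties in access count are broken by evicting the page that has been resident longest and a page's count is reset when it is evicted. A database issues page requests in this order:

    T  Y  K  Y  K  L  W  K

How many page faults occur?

T -> fault, frames (T)
Y -> fault, frames (T Y)
K -> fault, frames (T Y K)
Y -> hit
K -> hit
L -> fault, frames (T Y K L)
W -> fault, evict T, frames (Y K L W)
K -> hit
Page faults: 5.

5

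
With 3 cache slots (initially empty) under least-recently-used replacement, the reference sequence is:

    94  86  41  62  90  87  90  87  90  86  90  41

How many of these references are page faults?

94 -> miss, frames [94]
86 -> miss, frames [94, 86]
41 -> miss, frames [94, 86, 41]
62 -> miss, evict 94, frames [86, 41, 62]
90 -> miss, evict 86, frames [41, 62, 90]
87 -> miss, evict 41, frames [62, 90, 87]
90 -> hit
87 -> hit
90 -> hit
86 -> miss, evict 62, frames [87, 90, 86]
90 -> hit
41 -> miss, evict 87, frames [86, 90, 41]
Page faults: 8.

8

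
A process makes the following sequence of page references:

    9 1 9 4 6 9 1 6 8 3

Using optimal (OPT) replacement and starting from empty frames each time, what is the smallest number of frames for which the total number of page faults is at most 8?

f=1: 10 faults
f=2: 7 faults
f=3: 6 faults
f=4: 6 faults
f=5: 6 faults
f=6: 6 faults
Smallest f with faults ≤ 8 is 2.

2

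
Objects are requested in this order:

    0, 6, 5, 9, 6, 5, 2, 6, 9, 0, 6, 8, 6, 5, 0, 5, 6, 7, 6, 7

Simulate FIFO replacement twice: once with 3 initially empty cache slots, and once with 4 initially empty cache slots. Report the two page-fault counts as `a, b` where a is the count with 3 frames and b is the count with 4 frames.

11, 10

3 frames: F F F F . . F F . F . F . F . . F F . . → 11 faults.
4 frames: F F F F . . F . . F F F . F . . . F . . → 10 faults.
10 < 11: adding a frame reduced faults, as is typical.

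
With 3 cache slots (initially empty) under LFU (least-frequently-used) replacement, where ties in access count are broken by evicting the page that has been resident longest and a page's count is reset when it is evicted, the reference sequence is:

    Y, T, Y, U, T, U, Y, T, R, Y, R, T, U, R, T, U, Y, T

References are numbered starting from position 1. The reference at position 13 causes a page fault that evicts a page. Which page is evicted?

R

pos 1: Y -> miss, frames {Y}
pos 2: T -> miss, frames {Y,T}
pos 3: Y -> hit
pos 4: U -> miss, frames {Y,T,U}
pos 5: T -> hit
pos 6: U -> hit
pos 7: Y -> hit
pos 8: T -> hit
pos 9: R -> miss, evict U, frames {Y,T,R}
pos 10: Y -> hit
pos 11: R -> hit
pos 12: T -> hit
pos 13: U -> miss, evict R, frames {Y,T,U}
At position 13, page R is evicted.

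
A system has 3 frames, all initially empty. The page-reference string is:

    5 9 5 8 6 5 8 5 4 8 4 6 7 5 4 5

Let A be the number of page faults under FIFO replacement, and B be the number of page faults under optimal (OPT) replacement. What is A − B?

4

Under FIFO: F F . F F F . . F F . F F F F . → 11 faults.
Under OPT: F F . F F . . . F . . . F F . . → 7 faults.
A − B = 11 − 7 = 4.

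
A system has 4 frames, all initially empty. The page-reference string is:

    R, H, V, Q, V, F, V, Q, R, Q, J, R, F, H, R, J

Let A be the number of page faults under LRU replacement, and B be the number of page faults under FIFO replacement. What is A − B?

Under LRU: F F F F . F . . F . F . F F . . → 9 faults.
Under FIFO: F F F F . F . . F . F . . F . . → 8 faults.
A − B = 9 − 8 = 1.

1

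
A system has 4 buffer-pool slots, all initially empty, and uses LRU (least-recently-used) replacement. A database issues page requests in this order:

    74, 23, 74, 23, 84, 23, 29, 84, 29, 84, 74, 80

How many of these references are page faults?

74: fault, frames {74}
23: fault, frames {74,23}
74: hit
23: hit
84: fault, frames {74,23,84}
23: hit
29: fault, frames {74,84,23,29}
84: hit
29: hit
84: hit
74: hit
80: fault, evict 23, frames {29,84,74,80}
Page faults: 5.

5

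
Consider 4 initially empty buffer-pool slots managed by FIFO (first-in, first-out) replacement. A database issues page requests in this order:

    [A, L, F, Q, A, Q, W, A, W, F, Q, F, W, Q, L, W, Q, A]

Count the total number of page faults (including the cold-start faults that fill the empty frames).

A: fault, frames (A)
L: fault, frames (A L)
F: fault, frames (A L F)
Q: fault, frames (A L F Q)
A: hit
Q: hit
W: fault, evict A, frames (L F Q W)
A: fault, evict L, frames (F Q W A)
W: hit
F: hit
Q: hit
F: hit
W: hit
Q: hit
L: fault, evict F, frames (Q W A L)
W: hit
Q: hit
A: hit
Page faults: 7.

7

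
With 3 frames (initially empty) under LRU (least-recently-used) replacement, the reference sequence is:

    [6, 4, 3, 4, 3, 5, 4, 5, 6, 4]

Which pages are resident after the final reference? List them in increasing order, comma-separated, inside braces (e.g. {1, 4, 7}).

6 -> miss, frames {6}
4 -> miss, frames {6,4}
3 -> miss, frames {6,4,3}
4 -> hit
3 -> hit
5 -> miss, evict 6, frames {4,3,5}
4 -> hit
5 -> hit
6 -> miss, evict 3, frames {4,5,6}
4 -> hit

{4, 5, 6}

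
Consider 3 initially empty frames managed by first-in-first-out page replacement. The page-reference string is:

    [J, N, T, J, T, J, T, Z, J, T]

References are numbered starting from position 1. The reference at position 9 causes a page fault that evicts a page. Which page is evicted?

N

pos 1: J -> miss, frames [J]
pos 2: N -> miss, frames [J, N]
pos 3: T -> miss, frames [J, N, T]
pos 4: J -> hit
pos 5: T -> hit
pos 6: J -> hit
pos 7: T -> hit
pos 8: Z -> miss, evict J, frames [N, T, Z]
pos 9: J -> miss, evict N, frames [T, Z, J]
At position 9, page N is evicted.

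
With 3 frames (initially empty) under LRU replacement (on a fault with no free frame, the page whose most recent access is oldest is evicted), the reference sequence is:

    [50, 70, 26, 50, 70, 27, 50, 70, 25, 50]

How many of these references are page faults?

50 → miss, frames [50]
70 → miss, frames [50, 70]
26 → miss, frames [50, 70, 26]
50 → hit
70 → hit
27 → miss, evict 26, frames [50, 70, 27]
50 → hit
70 → hit
25 → miss, evict 27, frames [50, 70, 25]
50 → hit
Page faults: 5.

5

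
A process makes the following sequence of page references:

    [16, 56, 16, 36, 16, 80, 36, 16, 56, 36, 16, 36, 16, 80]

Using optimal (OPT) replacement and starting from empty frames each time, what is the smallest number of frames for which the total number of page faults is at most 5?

f=1: 14 faults
f=2: 8 faults
f=3: 6 faults
f=4: 4 faults
Smallest f with faults ≤ 5 is 4.

4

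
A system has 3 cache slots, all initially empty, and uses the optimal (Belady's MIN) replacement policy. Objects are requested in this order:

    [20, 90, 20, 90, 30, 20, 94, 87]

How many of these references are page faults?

5

20: miss, frames {20}
90: miss, frames {20,90}
20: hit
90: hit
30: miss, frames {20,90,30}
20: hit
94: miss, evict 30, frames {20,90,94}
87: miss, evict 94, frames {20,90,87}
Page faults: 5.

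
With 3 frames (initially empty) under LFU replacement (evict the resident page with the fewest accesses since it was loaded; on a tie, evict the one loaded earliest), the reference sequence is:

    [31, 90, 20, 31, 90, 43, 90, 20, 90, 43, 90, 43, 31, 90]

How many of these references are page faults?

31 -> fault, frames {31}
90 -> fault, frames {31,90}
20 -> fault, frames {31,90,20}
31 -> hit
90 -> hit
43 -> fault, evict 20, frames {31,90,43}
90 -> hit
20 -> fault, evict 43, frames {31,90,20}
90 -> hit
43 -> fault, evict 20, frames {31,90,43}
90 -> hit
43 -> hit
31 -> hit
90 -> hit
Page faults: 6.

6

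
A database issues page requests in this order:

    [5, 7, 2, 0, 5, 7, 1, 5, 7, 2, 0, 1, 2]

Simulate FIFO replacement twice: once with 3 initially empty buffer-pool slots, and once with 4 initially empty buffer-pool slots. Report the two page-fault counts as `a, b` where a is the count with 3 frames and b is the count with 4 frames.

3 frames: F F F F F F F . . F F . . → 9 faults.
4 frames: F F F F . . F F F F F F . → 10 faults.
10 > 9: adding a frame increased faults — Belady's anomaly.

9, 10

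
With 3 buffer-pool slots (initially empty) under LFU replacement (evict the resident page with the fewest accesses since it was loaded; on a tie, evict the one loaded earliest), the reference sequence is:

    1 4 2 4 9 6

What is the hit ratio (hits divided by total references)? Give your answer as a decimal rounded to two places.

1 -> miss, frames (1)
4 -> miss, frames (1 4)
2 -> miss, frames (1 4 2)
4 -> hit
9 -> miss, evict 1, frames (4 2 9)
6 -> miss, evict 2, frames (4 9 6)
Hits: 1 of 6 references → 1/6 = 0.1667.

0.17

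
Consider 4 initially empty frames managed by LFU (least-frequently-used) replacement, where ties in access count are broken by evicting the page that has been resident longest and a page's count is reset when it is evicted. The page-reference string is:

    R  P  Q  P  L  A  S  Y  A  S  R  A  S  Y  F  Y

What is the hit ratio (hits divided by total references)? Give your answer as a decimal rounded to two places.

0.31

R -> fault, frames [R]
P -> fault, frames [R, P]
Q -> fault, frames [R, P, Q]
P -> hit
L -> fault, frames [R, P, Q, L]
A -> fault, evict R, frames [P, Q, L, A]
S -> fault, evict Q, frames [P, L, A, S]
Y -> fault, evict L, frames [P, A, S, Y]
A -> hit
S -> hit
R -> fault, evict Y, frames [P, A, S, R]
A -> hit
S -> hit
Y -> fault, evict R, frames [P, A, S, Y]
F -> fault, evict Y, frames [P, A, S, F]
Y -> fault, evict F, frames [P, A, S, Y]
Hits: 5 of 16 references → 5/16 = 0.3125.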